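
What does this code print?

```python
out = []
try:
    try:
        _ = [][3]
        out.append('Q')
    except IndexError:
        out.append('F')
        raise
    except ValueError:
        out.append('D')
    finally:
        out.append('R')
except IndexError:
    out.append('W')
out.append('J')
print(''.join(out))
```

Execution trace: 'F' (inner except IndexError) → 'R' (inner finally) → 'W' (outer except IndexError) → 'J' (after the try/except). Output: FRWJ

Answer: FRWJ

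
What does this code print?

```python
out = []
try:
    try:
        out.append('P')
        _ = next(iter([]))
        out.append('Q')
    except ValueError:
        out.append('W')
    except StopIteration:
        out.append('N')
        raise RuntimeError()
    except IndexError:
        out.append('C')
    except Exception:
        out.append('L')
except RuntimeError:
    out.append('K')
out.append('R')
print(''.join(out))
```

Execution trace: 'P' (try body) → 'N' (except StopIteration) → 'K' (outer except RuntimeError) → 'R' (after the try/except). Output: PNKR

Answer: PNKR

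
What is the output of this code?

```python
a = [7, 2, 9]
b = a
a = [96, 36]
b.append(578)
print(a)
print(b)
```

Key concept: rebinding vs mutation: a is rebound to a new list, b still points at the original.
Step by step:
`a = [7, 2, 9]` → a = [7, 2, 9]
`b = a` → b = [7, 2, 9] (same object as a)
`a = [96, 36]` → a = [96, 36]
`b.append(578)` → b = [7, 2, 9, 578]
`print(a)` → prints [96, 36]
`print(b)` → prints [7, 2, 9, 578]

Answer:
[96, 36]
[7, 2, 9, 578]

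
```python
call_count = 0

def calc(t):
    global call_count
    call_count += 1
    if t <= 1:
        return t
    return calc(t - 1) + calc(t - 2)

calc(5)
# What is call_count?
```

Calls(t) = 1 + Calls(t-1) + Calls(t-2); Calls(0)=Calls(1)=1. For t=5 this gives 15.

Answer: 15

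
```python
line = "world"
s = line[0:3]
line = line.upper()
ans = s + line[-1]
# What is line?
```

Trace:
`line = "world"` → line = 'world'
`s = line[0:3]` → s = 'wor'
`line = line.upper()` → line = 'WORLD'
`ans = s + line[-1]` → ans = 'worD'
So line = 'WORLD'

Answer: 'WORLD'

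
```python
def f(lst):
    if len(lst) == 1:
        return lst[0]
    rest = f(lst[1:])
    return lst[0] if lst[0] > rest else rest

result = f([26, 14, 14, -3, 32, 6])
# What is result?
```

Recursive max over [26, 14, 14, -3, 32, 6] = 32

Answer: 32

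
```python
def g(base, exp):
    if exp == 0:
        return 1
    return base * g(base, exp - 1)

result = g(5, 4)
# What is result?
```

g(5, 4) = 5 * 5 * 5 * 5 = 625

Answer: 625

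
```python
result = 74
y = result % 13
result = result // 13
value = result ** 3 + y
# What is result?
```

Trace:
`result = 74` → result = 74
`y = result % 13` → y = 9
`result = result // 13` → result = 5
`value = result ** 3 + y` → value = 134
So result = 5

Answer: 5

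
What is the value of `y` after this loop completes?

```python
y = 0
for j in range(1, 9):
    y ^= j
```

XOR of 1 to 8
`y` takes the values: 0 → 1 → 3 → 0 → 4 → 1 → 7 → 0 → 8

Answer: 8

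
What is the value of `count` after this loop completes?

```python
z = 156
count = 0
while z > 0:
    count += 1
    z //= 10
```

Count digits by repeated division by 10
`count` takes the values: 0 → 1 → 2 → 3

Answer: 3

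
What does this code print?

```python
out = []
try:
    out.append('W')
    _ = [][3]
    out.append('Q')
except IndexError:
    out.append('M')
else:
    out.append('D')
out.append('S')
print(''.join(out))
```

Execution trace: 'W' (try body) → 'M' (except IndexError) → 'S' (after the try/except). Output: WMS

Answer: WMS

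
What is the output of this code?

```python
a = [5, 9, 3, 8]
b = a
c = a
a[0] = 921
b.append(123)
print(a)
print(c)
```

Key concept: multiple aliases.
Step by step:
`a = [5, 9, 3, 8]` → a = [5, 9, 3, 8]
`b = a` → b = [5, 9, 3, 8] (same object as a)
`c = a` → c = [5, 9, 3, 8] (same object as a, b)
`a[0] = 921` → a = [921, 9, 3, 8] (same object as b, c); b = [921, 9, 3, 8] (same object as a, c); c = [921, 9, 3, 8] (same object as a, b)
`b.append(123)` → a = [921, 9, 3, 8, 123] (same object as b, c); b = [921, 9, 3, 8, 123] (same object as a, c); c = [921, 9, 3, 8, 123] (same object as a, b)
`print(a)` → prints [921, 9, 3, 8, 123]
`print(c)` → prints [921, 9, 3, 8, 123]

Answer:
[921, 9, 3, 8, 123]
[921, 9, 3, 8, 123]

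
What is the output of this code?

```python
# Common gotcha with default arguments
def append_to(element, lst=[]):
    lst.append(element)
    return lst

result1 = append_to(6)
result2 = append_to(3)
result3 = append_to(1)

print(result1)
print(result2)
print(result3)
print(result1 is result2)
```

Key concept: mutable default argument gotcha.
Step by step:
`result1 = append_to(6)` → result1 = [6]
`result2 = append_to(3)` → result1 = [6, 3] (same object as result2); result2 = [6, 3] (same object as result1)
`result3 = append_to(1)` → result1 = [6, 3, 1] (same object as result2, result3); result2 = [6, 3, 1] (same object as result1, result3); result3 = [6, 3, 1] (same object as result1, result2)
`print(result1)` → prints [6, 3, 1]
`print(result2)` → prints [6, 3, 1]
`print(result3)` → prints [6, 3, 1]
`print(result1 is result2)` → prints True

Answer:
[6, 3, 1]
[6, 3, 1]
[6, 3, 1]
True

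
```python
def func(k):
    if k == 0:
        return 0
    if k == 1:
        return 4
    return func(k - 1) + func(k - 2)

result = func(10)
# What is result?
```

Build up from base cases: func(0)=0, func(1)=4, func(2)=4, func(3)=8, func(4)=12, func(5)=20, func(6)=32, ..., func(10)=220

Answer: 220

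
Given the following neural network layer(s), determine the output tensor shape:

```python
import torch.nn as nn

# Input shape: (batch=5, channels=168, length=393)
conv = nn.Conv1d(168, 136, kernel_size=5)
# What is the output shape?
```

Input: (5, 168, 393) -> Output: (5, 136, 389)

Answer: (5, 136, 389)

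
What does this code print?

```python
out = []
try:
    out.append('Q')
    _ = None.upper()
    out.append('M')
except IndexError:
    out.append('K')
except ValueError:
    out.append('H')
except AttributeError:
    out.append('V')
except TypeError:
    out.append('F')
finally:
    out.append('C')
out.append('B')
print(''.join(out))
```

Execution trace: 'Q' (try body) → 'V' (except AttributeError) → 'C' (finally) → 'B' (after the try/except). Output: QVCB

Answer: QVCB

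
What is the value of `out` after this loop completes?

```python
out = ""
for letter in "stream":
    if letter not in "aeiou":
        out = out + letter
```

Remove vowels from 'stream'
`out` takes the values: "" → "s" → "st" → "str" → "strm"

Answer: "strm"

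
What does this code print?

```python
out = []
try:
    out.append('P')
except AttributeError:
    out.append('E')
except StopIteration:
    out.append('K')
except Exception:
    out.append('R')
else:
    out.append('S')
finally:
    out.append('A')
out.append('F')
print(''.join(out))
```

Execution trace: 'P' (try body, no exception) → 'S' (else) → 'A' (finally) → 'F' (after the try/except). Output: PSAF

Answer: PSAF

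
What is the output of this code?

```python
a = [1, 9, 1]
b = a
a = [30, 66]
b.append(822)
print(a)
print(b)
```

Key concept: rebinding vs mutation: a is rebound to a new list, b still points at the original.
Step by step:
`a = [1, 9, 1]` → a = [1, 9, 1]
`b = a` → b = [1, 9, 1] (same object as a)
`a = [30, 66]` → a = [30, 66]
`b.append(822)` → b = [1, 9, 1, 822]
`print(a)` → prints [30, 66]
`print(b)` → prints [1, 9, 1, 822]

Answer:
[30, 66]
[1, 9, 1, 822]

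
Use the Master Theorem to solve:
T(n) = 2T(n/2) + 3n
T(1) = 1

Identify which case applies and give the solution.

a=2, b=2, f(n)=3n. log_2(2) = 1. Since c=1 = 1, Case 2 applies: T(n) = Θ(n^log_b(a) · log n) = O(n log n).

Answer: O(n log n) - Case 2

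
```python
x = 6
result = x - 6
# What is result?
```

Trace:
`x = 6` → x = 6
`result = x - 6` → result = 0
So result = 0

Answer: 0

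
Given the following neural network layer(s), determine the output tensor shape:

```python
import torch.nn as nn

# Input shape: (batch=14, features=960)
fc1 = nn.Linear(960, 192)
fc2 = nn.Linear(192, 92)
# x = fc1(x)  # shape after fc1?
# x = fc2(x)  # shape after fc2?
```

Input: (14, 960) -> after fc1: (14, 192) -> Output: (14, 92)

Answer: (14, 92)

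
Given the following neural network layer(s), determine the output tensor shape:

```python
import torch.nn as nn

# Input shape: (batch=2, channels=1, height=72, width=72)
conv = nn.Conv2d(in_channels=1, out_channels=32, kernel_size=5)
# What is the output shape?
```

Input: (2, 1, 72, 72) -> Output: (2, 32, 68, 68)

Answer: (2, 32, 68, 68)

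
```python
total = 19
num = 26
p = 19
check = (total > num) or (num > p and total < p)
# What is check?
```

Trace:
`total = 19` → total = 19
`num = 26` → num = 26
`p = 19` → p = 19
`check = (total > num) or (num > p and total < p)` → check = False
So check = False

Answer: False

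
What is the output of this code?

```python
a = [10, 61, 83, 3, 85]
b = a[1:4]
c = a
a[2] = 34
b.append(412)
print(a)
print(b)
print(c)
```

Key concept: slice vs alias.
Step by step:
`a = [10, 61, 83, 3, 85]` → a = [10, 61, 83, 3, 85]
`b = a[1:4]` → b = [61, 83, 3]
`c = a` → c = [10, 61, 83, 3, 85] (same object as a)
`a[2] = 34` → a = [10, 61, 34, 3, 85] (same object as c); c = [10, 61, 34, 3, 85] (same object as a)
`b.append(412)` → b = [61, 83, 3, 412]
`print(a)` → prints [10, 61, 34, 3, 85]
`print(b)` → prints [61, 83, 3, 412]
`print(c)` → prints [10, 61, 34, 3, 85]

Answer:
[10, 61, 34, 3, 85]
[61, 83, 3, 412]
[10, 61, 34, 3, 85]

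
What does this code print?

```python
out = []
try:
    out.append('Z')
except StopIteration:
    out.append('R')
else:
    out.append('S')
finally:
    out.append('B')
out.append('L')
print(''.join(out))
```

Execution trace: 'Z' (try body, no exception) → 'S' (else) → 'B' (finally) → 'L' (after the try/except). Output: ZSBL

Answer: ZSBL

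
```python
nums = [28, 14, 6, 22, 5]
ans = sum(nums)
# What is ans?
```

Trace:
`nums = [28, 14, 6, 22, 5]` → nums = [28, 14, 6, 22, 5]
`ans = sum(nums)` → ans = 75
So ans = 75

Answer: 75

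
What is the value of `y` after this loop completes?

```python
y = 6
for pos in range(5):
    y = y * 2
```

Multiply by 2, 5 times: 6 * 2^5 = 192
`y` takes the values: 6 → 12 → 24 → 48 → 96 → 192

Answer: 192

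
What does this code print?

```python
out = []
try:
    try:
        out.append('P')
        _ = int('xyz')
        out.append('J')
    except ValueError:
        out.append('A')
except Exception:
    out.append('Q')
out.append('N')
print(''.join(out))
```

Execution trace: 'P' (inner try body) → 'A' (inner except ValueError) → 'N' (after the try/except). Output: PAN

Answer: PAN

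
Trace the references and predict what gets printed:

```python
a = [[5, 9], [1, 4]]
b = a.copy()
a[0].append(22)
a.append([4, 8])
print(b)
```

Key concept: shallow copy with nested lists.
Step by step:
`a = [[5, 9], [1, 4]]` → a = [[5, 9], [1, 4]]
`b = a.copy()` → b = [[5, 9], [1, 4]]
`a[0].append(22)` → a = [[5, 9, 22], [1, 4]]; b = [[5, 9, 22], [1, 4]]
`a.append([4, 8])` → a = [[5, 9, 22], [1, 4], [4, 8]]
`print(b)` → prints [[5, 9, 22], [1, 4]]

Answer: [[5, 9, 22], [1, 4]]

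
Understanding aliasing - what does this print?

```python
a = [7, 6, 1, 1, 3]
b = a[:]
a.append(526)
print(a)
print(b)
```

Key concept: slice [:] creates copy.
Step by step:
`a = [7, 6, 1, 1, 3]` → a = [7, 6, 1, 1, 3]
`b = a[:]` → b = [7, 6, 1, 1, 3]
`a.append(526)` → a = [7, 6, 1, 1, 3, 526]
`print(a)` → prints [7, 6, 1, 1, 3, 526]
`print(b)` → prints [7, 6, 1, 1, 3]

Answer:
[7, 6, 1, 1, 3, 526]
[7, 6, 1, 1, 3]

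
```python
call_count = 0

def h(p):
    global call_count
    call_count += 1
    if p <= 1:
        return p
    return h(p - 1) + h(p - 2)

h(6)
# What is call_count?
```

Calls(p) = 1 + Calls(p-1) + Calls(p-2); Calls(0)=Calls(1)=1. For p=6 this gives 25.

Answer: 25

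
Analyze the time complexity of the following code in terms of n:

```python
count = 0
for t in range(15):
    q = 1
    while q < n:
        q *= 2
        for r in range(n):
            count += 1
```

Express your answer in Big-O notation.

Each loop level contributes: 1 × log n × n. Multiplying the contributions gives O(n log n).

Answer: O(n log n)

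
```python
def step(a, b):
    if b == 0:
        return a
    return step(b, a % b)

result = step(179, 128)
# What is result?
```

step(179, 128) -> step(128, 51) -> step(51, 26) -> step(26, 25) -> step(25, 1) -> step(1, 0) -> 1

Answer: 1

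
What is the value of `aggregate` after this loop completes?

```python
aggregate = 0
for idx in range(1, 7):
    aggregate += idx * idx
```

Sum of squares 1² to 6² = 91
`aggregate` takes the values: 0 → 1 → 5 → 14 → 30 → 55 → 91

Answer: 91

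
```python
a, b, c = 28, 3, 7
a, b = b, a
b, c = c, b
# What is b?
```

Trace:
`a, b, c = 28, 3, 7` → a = 28; b = 3; c = 7
`a, b = b, a` → a = 3; b = 28
`b, c = c, b` → b = 7; c = 28
So b = 7

Answer: 7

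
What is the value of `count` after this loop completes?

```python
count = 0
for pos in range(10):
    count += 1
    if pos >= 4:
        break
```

Loop breaks when pos reaches 4, count is 5
`count` takes the values: 0 → 1 → 2 → 3 → 4 → 5

Answer: 5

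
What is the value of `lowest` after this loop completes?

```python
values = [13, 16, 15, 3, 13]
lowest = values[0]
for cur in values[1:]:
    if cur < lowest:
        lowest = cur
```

Minimum of [13, 16, 15, 3, 13]
`lowest` takes the values: 13 → 3

Answer: 3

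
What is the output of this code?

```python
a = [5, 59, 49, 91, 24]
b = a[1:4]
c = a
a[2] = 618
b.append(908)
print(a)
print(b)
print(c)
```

Key concept: slice vs alias.
Step by step:
`a = [5, 59, 49, 91, 24]` → a = [5, 59, 49, 91, 24]
`b = a[1:4]` → b = [59, 49, 91]
`c = a` → c = [5, 59, 49, 91, 24] (same object as a)
`a[2] = 618` → a = [5, 59, 618, 91, 24] (same object as c); c = [5, 59, 618, 91, 24] (same object as a)
`b.append(908)` → b = [59, 49, 91, 908]
`print(a)` → prints [5, 59, 618, 91, 24]
`print(b)` → prints [59, 49, 91, 908]
`print(c)` → prints [5, 59, 618, 91, 24]

Answer:
[5, 59, 618, 91, 24]
[59, 49, 91, 908]
[5, 59, 618, 91, 24]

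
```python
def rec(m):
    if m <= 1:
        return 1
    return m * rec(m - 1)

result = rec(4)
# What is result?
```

rec(4) = 4 * 3 * 2 * 1 = 24

Answer: 24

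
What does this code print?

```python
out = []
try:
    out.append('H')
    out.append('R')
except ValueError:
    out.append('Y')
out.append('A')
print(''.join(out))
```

Execution trace: 'H' (try body) → 'R' (try body, no exception) → 'A' (after the try/except). Output: HRA

Answer: HRA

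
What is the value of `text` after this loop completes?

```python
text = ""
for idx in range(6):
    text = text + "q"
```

Repeat 'q' 6 times
`text` takes the values: "" → "q" → "qq" → "qqq" → "qqqq" → "qqqqq" → "qqqqqq"

Answer: "qqqqqq"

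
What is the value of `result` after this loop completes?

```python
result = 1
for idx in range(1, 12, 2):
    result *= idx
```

Product of 1, 3, 5, ... up to 11
`result` takes the values: 1 → 3 → 15 → 105 → 945 → 10395

Answer: 10395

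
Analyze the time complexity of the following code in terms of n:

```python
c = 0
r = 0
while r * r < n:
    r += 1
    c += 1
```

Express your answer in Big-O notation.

Each loop level contributes: √n. Multiplying the contributions gives O(√n).

Answer: O(√n)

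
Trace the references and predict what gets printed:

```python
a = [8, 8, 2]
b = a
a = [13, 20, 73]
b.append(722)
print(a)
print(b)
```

Key concept: rebinding vs mutation: a is rebound to a new list, b still points at the original.
Step by step:
`a = [8, 8, 2]` → a = [8, 8, 2]
`b = a` → b = [8, 8, 2] (same object as a)
`a = [13, 20, 73]` → a = [13, 20, 73]
`b.append(722)` → b = [8, 8, 2, 722]
`print(a)` → prints [13, 20, 73]
`print(b)` → prints [8, 8, 2, 722]

Answer:
[13, 20, 73]
[8, 8, 2, 722]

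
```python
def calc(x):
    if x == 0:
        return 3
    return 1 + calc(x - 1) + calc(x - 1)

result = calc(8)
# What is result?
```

calc(x) = 1 + 2·calc(x-1), calc(0)=3. Closed form: (3+1)·2^8 - 1 = 1023.

Answer: 1023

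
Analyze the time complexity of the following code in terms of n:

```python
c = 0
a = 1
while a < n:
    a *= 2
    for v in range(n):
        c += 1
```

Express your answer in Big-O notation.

Each loop level contributes: log n × n. Multiplying the contributions gives O(n log n).

Answer: O(n log n)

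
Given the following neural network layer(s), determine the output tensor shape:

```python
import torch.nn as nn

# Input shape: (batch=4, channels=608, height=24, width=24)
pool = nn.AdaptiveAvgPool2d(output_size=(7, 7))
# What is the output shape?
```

Input: (4, 608, 24, 24) -> Output: (4, 608, 7, 7)

Answer: (4, 608, 7, 7)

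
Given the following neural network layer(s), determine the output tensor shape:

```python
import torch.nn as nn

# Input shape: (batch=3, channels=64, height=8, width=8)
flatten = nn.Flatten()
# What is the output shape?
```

Input: (3, 64, 8, 8) -> Output: (3, 4096)

Answer: (3, 4096)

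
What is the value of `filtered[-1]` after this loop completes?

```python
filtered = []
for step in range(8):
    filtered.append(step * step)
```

Last element of squares 0 to 7
`filtered` takes the values: [] → [0] → [0, 1] → [0, 1, 4] → [0, 1, 4, 9] → [0, 1, 4, 9, 16] → [0, 1, 4, 9, 16, 25] → [0, 1, 4, 9, 16, 25, 36] → [0, 1, 4, 9, 16, 25, 36, 49]
So `filtered[-1]` = 49

Answer: 49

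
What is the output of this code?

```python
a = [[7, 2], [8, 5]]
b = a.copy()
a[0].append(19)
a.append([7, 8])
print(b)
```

Key concept: shallow copy with nested lists.
Step by step:
`a = [[7, 2], [8, 5]]` → a = [[7, 2], [8, 5]]
`b = a.copy()` → b = [[7, 2], [8, 5]]
`a[0].append(19)` → a = [[7, 2, 19], [8, 5]]; b = [[7, 2, 19], [8, 5]]
`a.append([7, 8])` → a = [[7, 2, 19], [8, 5], [7, 8]]
`print(b)` → prints [[7, 2, 19], [8, 5]]

Answer: [[7, 2, 19], [8, 5]]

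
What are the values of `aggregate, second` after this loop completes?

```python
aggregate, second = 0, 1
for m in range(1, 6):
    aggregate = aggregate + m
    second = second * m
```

Sum and factorial of 1 to 5
`aggregate, second` takes the values: (0, 1) → (1, 1) → (3, 1) → (3, 2) → (6, 2) → (6, 6) → (10, 6) → (10, 24) → (15, 24) → (15, 120)

Answer: 15, 120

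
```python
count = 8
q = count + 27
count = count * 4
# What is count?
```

Trace:
`count = 8` → count = 8
`q = count + 27` → q = 35
`count = count * 4` → count = 32
So count = 32

Answer: 32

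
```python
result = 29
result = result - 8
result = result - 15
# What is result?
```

Trace:
`result = 29` → result = 29
`result = result - 8` → result = 21
`result = result - 15` → result = 6
So result = 6

Answer: 6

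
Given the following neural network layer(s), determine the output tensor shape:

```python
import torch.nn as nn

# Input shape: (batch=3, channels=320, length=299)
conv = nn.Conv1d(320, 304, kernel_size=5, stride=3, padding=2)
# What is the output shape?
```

Input: (3, 320, 299) -> Output: (3, 304, 100)

Answer: (3, 304, 100)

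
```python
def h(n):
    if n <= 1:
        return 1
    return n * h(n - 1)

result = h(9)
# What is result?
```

h(9) = 9 * 8 * 7 * 6 * 5 * 4 * 3 * 2 * 1 = 362880

Answer: 362880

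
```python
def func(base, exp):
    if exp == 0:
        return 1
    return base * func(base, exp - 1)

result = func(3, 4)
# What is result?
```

func(3, 4) = 3 * 3 * 3 * 3 = 81

Answer: 81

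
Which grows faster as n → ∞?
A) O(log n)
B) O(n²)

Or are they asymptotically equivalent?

O(log n) vs O(n²): Higher order terms dominate.

Answer: B) O(n²) grows faster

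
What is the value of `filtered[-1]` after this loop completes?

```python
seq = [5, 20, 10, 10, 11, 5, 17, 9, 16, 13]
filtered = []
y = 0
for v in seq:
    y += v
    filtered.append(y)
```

Cumulative sum ends at 116
`filtered` takes the values: [] → [5] → [5, 25] → [5, 25, 35] → [5, 25, 35, 45] → [5, 25, 35, 45, 56] → [5, 25, 35, 45, 56, 61] → [5, 25, 35, 45, 56, 61, 78] → [5, 25, 35, 45, 56, 61, 78, 87] → [5, 25, 35, 45, 56, 61, 78, 87, 103] → [5, 25, 35, 45, 56, 61, 78, 87, 103, 116]
So `filtered[-1]` = 116

Answer: 116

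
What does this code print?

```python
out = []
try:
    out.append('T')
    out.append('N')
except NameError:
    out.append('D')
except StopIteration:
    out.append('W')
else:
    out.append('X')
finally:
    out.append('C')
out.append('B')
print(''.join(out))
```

Execution trace: 'T' (try body) → 'N' (try body, no exception) → 'X' (else) → 'C' (finally) → 'B' (after the try/except). Output: TNXCB

Answer: TNXCB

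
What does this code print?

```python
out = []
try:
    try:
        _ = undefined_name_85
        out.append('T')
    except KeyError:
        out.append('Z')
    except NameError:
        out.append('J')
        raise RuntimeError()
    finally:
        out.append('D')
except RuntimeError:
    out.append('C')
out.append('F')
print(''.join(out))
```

Execution trace: 'J' (inner except NameError) → 'D' (inner finally) → 'C' (outer except RuntimeError) → 'F' (after the try/except). Output: JDCF

Answer: JDCF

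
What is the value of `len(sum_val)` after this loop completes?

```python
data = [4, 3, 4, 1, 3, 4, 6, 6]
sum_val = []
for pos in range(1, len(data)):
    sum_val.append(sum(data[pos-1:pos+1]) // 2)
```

Number of 2-element averages
`sum_val` takes the values: [] → [3] → [3, 3] → [3, 3, 2] → [3, 3, 2, 2] → [3, 3, 2, 2, 3] → [3, 3, 2, 2, 3, 5] → [3, 3, 2, 2, 3, 5, 6]
So `len(sum_val)` = 7

Answer: 7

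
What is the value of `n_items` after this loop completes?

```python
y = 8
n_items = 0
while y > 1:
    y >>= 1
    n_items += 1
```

Count right shifts until 1
`n_items` takes the values: 0 → 1 → 2 → 3

Answer: 3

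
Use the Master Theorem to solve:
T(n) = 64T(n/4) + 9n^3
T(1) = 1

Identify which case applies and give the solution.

a=64, b=4, f(n)=9n^3. log_4(64) = 3. Since c=3 = 3, Case 2 applies: T(n) = Θ(n^log_b(a) · log n) = O(n^3 log n).

Answer: O(n^3 log n) - Case 2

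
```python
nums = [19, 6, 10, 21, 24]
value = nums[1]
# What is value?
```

Trace:
`nums = [19, 6, 10, 21, 24]` → nums = [19, 6, 10, 21, 24]
`value = nums[1]` → value = 6
So value = 6

Answer: 6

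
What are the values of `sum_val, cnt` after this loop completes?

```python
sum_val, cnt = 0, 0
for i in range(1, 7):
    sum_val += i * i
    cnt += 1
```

Sum of squares and count
`sum_val, cnt` takes the values: (0, 0) → (1, 0) → (1, 1) → (5, 1) → (5, 2) → (14, 2) → (14, 3) → (30, 3) → (30, 4) → (55, 4) → (55, 5) → (91, 5) → (91, 6)

Answer: 91, 6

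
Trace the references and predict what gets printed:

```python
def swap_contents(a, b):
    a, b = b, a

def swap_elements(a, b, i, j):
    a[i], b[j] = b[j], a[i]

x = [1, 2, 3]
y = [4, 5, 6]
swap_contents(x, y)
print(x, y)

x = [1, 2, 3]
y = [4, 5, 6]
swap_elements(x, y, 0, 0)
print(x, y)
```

Key concept: parameter rebinding vs mutation.
Step by step:
`x = [1, 2, 3]` → x = [1, 2, 3]
`y = [4, 5, 6]` → y = [4, 5, 6]
`swap_contents(x, y)` → no visible change to tracked variables
`print(x, y)` → prints [1, 2, 3] [4, 5, 6]
`x = [1, 2, 3]` → x = [1, 2, 3]
`y = [4, 5, 6]` → y = [4, 5, 6]
`swap_elements(x, y, 0, 0)` → x = [4, 2, 3]; y = [1, 5, 6]
`print(x, y)` → prints [4, 2, 3] [1, 5, 6]

Answer:
[1, 2, 3] [4, 5, 6]
[4, 2, 3] [1, 5, 6]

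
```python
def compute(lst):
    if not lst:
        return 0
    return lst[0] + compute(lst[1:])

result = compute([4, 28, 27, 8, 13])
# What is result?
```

4 + 28 + 27 + 8 + 13 + 0 = 80

Answer: 80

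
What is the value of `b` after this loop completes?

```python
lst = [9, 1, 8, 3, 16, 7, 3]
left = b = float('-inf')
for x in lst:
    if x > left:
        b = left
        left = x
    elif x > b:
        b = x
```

Second largest (with repeats) in [9, 1, 8, 3, 16, 7, 3]
`b` takes the values: -inf → 1 → 8 → 9

Answer: 9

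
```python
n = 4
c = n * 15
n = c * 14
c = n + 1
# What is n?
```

Trace:
`n = 4` → n = 4
`c = n * 15` → c = 60
`n = c * 14` → n = 840
`c = n + 1` → c = 841
So n = 840

Answer: 840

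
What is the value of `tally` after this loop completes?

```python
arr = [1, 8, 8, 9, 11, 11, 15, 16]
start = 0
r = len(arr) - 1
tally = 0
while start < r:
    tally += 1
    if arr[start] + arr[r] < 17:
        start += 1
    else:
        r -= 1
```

Steps to find pair summing to 17
`tally` takes the values: 0 → 1 → 2 → 3 → 4 → 5 → 6 → 7

Answer: 7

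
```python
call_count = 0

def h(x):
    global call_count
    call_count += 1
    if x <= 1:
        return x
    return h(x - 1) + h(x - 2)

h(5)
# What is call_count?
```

Calls(x) = 1 + Calls(x-1) + Calls(x-2); Calls(0)=Calls(1)=1. For x=5 this gives 15.

Answer: 15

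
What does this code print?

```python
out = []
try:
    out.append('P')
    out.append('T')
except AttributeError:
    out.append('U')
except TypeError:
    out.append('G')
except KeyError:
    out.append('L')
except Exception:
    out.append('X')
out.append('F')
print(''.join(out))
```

Execution trace: 'P' (try body) → 'T' (try body, no exception) → 'F' (after the try/except). Output: PTF

Answer: PTF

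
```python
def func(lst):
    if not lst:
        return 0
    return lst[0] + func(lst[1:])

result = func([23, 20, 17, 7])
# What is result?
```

23 + 20 + 17 + 7 + 0 = 67

Answer: 67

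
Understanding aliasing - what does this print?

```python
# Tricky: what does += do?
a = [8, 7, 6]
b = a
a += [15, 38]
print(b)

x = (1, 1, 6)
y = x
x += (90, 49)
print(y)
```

Key concept: += behavior differs for mutable vs immutable.
Step by step:
`a = [8, 7, 6]` → a = [8, 7, 6]
`b = a` → b = [8, 7, 6] (same object as a)
`a += [15, 38]` → a = [8, 7, 6, 15, 38] (same object as b); b = [8, 7, 6, 15, 38] (same object as a)
`print(b)` → prints [8, 7, 6, 15, 38]
`x = (1, 1, 6)` → x = (1, 1, 6)
`y = x` → y = (1, 1, 6)
`x += (90, 49)` → x = (1, 1, 6, 90, 49)
`print(y)` → prints (1, 1, 6)

Answer:
[8, 7, 6, 15, 38]
(1, 1, 6)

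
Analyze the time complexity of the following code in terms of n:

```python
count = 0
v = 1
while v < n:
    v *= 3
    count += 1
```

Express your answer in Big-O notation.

Each loop level contributes: log n. Multiplying the contributions gives O(log n).

Answer: O(log n)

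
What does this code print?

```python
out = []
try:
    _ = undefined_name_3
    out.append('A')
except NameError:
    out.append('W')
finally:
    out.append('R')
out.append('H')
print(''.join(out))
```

Execution trace: 'W' (except NameError) → 'R' (finally) → 'H' (after the try/except). Output: WRH

Answer: WRH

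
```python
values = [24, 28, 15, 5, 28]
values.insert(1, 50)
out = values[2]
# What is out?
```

Trace:
`values = [24, 28, 15, 5, 28]` → values = [24, 28, 15, 5, 28]
`values.insert(1, 50)` → values = [24, 50, 28, 15, 5, 28]
`out = values[2]` → out = 28
So out = 28

Answer: 28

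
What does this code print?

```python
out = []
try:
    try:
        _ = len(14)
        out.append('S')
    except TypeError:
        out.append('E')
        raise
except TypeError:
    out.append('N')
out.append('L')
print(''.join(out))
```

Execution trace: 'E' (inner except TypeError) → 'N' (outer except TypeError) → 'L' (after the try/except). Output: ENL

Answer: ENL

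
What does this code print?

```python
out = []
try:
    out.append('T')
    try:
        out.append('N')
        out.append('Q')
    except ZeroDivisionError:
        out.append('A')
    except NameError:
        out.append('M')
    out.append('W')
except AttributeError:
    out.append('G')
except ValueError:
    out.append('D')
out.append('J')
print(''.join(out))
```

Execution trace: 'T' (try body) → 'N' (inner try body) → 'Q' (inner try body, no exception) → 'W' (try body, no exception) → 'J' (after the try/except). Output: TNQWJ

Answer: TNQWJ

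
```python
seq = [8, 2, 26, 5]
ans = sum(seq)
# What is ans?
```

Trace:
`seq = [8, 2, 26, 5]` → seq = [8, 2, 26, 5]
`ans = sum(seq)` → ans = 41
So ans = 41

Answer: 41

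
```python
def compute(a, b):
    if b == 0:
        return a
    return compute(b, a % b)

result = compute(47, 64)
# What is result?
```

compute(47, 64) -> compute(64, 47) -> compute(47, 17) -> compute(17, 13) -> compute(13, 4) -> compute(4, 1) -> compute(1, 0) -> 1

Answer: 1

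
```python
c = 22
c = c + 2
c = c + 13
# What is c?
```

Trace:
`c = 22` → c = 22
`c = c + 2` → c = 24
`c = c + 13` → c = 37
So c = 37

Answer: 37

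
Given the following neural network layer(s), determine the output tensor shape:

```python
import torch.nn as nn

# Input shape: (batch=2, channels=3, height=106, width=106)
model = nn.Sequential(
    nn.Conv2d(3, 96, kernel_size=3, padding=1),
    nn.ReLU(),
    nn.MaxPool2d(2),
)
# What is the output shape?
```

Input: (2, 3, 106, 106) -> after Conv2d: (2, 96, 106, 106) -> after ReLU: (2, 96, 106, 106) -> Output: (2, 96, 53, 53)

Answer: (2, 96, 53, 53)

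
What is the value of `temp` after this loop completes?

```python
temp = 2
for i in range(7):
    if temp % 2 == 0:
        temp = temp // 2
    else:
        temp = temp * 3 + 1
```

Collatz-style transformation from 2
`temp` takes the values: 2 → 1 → 4 → 2 → 1 → 4 → 2 → 1

Answer: 1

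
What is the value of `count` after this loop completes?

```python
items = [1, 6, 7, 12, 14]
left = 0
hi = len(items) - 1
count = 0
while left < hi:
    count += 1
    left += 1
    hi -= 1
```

Iterations until pointers meet (list length 5)
`count` takes the values: 0 → 1 → 2

Answer: 2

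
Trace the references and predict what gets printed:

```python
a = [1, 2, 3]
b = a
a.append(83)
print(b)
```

Key concept: basic list aliasing.
Step by step:
`a = [1, 2, 3]` → a = [1, 2, 3]
`b = a` → b = [1, 2, 3] (same object as a)
`a.append(83)` → a = [1, 2, 3, 83] (same object as b); b = [1, 2, 3, 83] (same object as a)
`print(b)` → prints [1, 2, 3, 83]

Answer: [1, 2, 3, 83]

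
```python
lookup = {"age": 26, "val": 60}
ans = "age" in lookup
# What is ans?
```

Trace:
`lookup = {"age": 26, "val": 60}` → lookup = {'age': 26, 'val': 60}
`ans = "age" in lookup` → ans = True
So ans = True

Answer: True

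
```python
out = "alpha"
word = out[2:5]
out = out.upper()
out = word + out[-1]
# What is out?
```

Trace:
`out = "alpha"` → out = 'alpha'
`word = out[2:5]` → word = 'pha'
`out = out.upper()` → out = 'ALPHA'
`out = word + out[-1]` → out = 'phaA'
So out = 'phaA'

Answer: 'phaA'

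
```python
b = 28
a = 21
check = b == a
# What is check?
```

Trace:
`b = 28` → b = 28
`a = 21` → a = 21
`check = b == a` → check = False
So check = False

Answer: False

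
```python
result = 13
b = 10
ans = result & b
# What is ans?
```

Trace:
`result = 13` → result = 13
`b = 10` → b = 10
`ans = result & b` → ans = 8
So ans = 8

Answer: 8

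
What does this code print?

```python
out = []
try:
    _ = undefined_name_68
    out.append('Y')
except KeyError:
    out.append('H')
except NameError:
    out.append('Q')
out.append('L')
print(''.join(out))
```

Execution trace: 'Q' (except NameError) → 'L' (after the try/except). Output: QL

Answer: QL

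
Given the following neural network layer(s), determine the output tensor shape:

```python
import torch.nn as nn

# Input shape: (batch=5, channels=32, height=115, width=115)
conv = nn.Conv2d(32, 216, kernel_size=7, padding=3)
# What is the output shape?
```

Input: (5, 32, 115, 115) -> Output: (5, 216, 115, 115)

Answer: (5, 216, 115, 115)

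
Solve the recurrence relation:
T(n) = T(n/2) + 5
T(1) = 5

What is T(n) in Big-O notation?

Each step divides n by 2 and adds 5. After log_2(n) steps we reach T(1)=5. So T(n) = 5·log_2(n) + 5 = O(log n).

Answer: O(log n)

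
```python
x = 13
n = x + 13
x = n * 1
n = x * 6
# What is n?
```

Trace:
`x = 13` → x = 13
`n = x + 13` → n = 26
`x = n * 1` → x = 26
`n = x * 6` → n = 156
So n = 156

Answer: 156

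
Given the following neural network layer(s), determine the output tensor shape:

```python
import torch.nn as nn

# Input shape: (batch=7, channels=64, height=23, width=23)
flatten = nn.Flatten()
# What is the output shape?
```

Input: (7, 64, 23, 23) -> Output: (7, 33856)

Answer: (7, 33856)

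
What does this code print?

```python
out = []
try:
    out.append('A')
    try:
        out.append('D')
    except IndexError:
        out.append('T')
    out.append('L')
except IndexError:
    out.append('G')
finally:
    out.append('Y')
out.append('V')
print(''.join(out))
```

Execution trace: 'A' (try body) → 'D' (inner try body, no exception) → 'L' (try body, no exception) → 'Y' (finally) → 'V' (after the try/except). Output: ADLYV

Answer: ADLYV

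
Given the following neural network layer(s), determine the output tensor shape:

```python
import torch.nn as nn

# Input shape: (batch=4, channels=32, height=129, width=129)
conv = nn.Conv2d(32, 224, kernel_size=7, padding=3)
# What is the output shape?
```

Input: (4, 32, 129, 129) -> Output: (4, 224, 129, 129)

Answer: (4, 224, 129, 129)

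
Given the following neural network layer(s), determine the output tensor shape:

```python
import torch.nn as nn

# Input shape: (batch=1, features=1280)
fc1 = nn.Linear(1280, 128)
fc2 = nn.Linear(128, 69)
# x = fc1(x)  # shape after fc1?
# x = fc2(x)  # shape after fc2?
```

Input: (1, 1280) -> after fc1: (1, 128) -> Output: (1, 69)

Answer: (1, 69)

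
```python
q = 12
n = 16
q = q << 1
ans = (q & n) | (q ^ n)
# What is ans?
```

Trace:
`q = 12` → q = 12
`n = 16` → n = 16
`q = q << 1` → q = 24
`ans = (q & n) | (q ^ n)` → ans = 24
So ans = 24

Answer: 24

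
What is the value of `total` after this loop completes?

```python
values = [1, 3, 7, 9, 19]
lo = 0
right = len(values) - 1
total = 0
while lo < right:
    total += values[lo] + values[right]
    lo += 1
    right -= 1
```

Sum of pairs from ends
`total` takes the values: 0 → 20 → 32

Answer: 32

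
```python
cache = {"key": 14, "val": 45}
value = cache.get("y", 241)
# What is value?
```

Trace:
`cache = {"key": 14, "val": 45}` → cache = {'key': 14, 'val': 45}
`value = cache.get("y", 241)` → value = 241
So value = 241

Answer: 241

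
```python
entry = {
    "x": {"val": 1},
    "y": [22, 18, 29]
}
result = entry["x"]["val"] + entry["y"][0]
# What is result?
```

Trace:
`entry = { ...` → entry = {'x': {'val': 1}, 'y': [22, 18, 29]}
`result = entry["x"]["val"] + entry["y"][0]` → result = 23
So result = 23

Answer: 23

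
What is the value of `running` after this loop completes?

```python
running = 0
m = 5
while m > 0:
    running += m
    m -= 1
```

Sum 5 down to 1
`running` takes the values: 0 → 5 → 9 → 12 → 14 → 15

Answer: 15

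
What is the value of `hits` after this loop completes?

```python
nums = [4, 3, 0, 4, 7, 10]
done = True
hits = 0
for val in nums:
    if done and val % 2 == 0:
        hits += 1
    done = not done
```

Count even values at even positions
`hits` takes the values: 0 → 1 → 2

Answer: 2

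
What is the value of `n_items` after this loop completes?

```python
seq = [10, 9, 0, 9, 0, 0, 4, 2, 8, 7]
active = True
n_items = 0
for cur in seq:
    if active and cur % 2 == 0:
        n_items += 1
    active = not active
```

Count even values at even positions
`n_items` takes the values: 0 → 1 → 2 → 3 → 4 → 5

Answer: 5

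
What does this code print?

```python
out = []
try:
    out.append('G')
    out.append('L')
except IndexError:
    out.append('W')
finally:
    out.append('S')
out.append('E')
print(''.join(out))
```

Execution trace: 'G' (try body) → 'L' (try body, no exception) → 'S' (finally) → 'E' (after the try/except). Output: GLSE

Answer: GLSE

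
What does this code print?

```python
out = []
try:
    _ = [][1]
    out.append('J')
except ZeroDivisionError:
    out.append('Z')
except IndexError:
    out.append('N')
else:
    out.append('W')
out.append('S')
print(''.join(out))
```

Execution trace: 'N' (except IndexError) → 'S' (after the try/except). Output: NS

Answer: NS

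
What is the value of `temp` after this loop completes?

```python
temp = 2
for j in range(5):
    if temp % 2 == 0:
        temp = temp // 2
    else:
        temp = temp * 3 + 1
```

Collatz-style transformation from 2
`temp` takes the values: 2 → 1 → 4 → 2 → 1 → 4

Answer: 4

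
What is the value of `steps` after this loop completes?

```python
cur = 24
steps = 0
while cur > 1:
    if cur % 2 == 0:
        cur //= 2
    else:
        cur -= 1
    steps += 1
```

Steps to reduce 24 to 1
`steps` takes the values: 0 → 1 → 2 → 3 → 4 → 5

Answer: 5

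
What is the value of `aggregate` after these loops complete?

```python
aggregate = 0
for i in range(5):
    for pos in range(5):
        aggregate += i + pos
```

Sum of all i+pos for i,pos in 5x5
`aggregate` takes the values: 0 → 1 → 3 → 6 → 10 → 11 → 13 → 16 → 20 → 25 → 27 → 30 → 34 → 39 → 45 → 48 → 52 → 57 → 63 → 70 → 74 → 79 → 85 → 92 → 100

Answer: 100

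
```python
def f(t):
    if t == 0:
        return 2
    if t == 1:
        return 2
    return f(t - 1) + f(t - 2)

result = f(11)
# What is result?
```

Build up from base cases: f(0)=2, f(1)=2, f(2)=4, f(3)=6, f(4)=10, f(5)=16, f(6)=26, ..., f(11)=288

Answer: 288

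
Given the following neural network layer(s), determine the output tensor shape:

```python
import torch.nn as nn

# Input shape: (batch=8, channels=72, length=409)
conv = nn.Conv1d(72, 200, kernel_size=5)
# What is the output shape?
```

Input: (8, 72, 409) -> Output: (8, 200, 405)

Answer: (8, 200, 405)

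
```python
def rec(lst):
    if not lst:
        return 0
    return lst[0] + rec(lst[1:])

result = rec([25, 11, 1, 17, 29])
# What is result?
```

25 + 11 + 1 + 17 + 29 + 0 = 83

Answer: 83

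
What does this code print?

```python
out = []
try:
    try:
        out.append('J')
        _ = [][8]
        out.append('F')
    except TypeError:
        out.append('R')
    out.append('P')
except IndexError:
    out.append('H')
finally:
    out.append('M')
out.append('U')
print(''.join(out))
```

Execution trace: 'J' (inner try body) → 'H' (except IndexError) → 'M' (finally) → 'U' (after the try/except). Output: JHMU

Answer: JHMU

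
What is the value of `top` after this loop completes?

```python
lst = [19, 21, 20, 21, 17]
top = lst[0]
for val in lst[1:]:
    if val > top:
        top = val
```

Maximum of [19, 21, 20, 21, 17]
`top` takes the values: 19 → 21

Answer: 21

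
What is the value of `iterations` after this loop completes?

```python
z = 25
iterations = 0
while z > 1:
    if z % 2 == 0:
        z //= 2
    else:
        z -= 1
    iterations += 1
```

Steps to reduce 25 to 1
`iterations` takes the values: 0 → 1 → 2 → 3 → 4 → 5 → 6

Answer: 6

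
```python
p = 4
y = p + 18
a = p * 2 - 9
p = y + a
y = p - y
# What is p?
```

Trace:
`p = 4` → p = 4
`y = p + 18` → y = 22
`a = p * 2 - 9` → a = -1
`p = y + a` → p = 21
`y = p - y` → y = -1
So p = 21

Answer: 21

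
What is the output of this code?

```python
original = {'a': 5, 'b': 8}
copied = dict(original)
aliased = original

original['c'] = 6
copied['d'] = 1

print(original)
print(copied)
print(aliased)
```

Key concept: dict() creates copy, assignment creates alias.
Step by step:
`original = {'a': 5, 'b': 8}` → original = {'a': 5, 'b': 8}
`copied = dict(original)` → copied = {'a': 5, 'b': 8}
`aliased = original` → aliased = {'a': 5, 'b': 8} (same object as original)
`original['c'] = 6` → original = {'a': 5, 'b': 8, 'c': 6} (same object as aliased); aliased = {'a': 5, 'b': 8, 'c': 6} (same object as original)
`copied['d'] = 1` → copied = {'a': 5, 'b': 8, 'd': 1}
`print(original)` → prints {'a': 5, 'b': 8, 'c': 6}
`print(copied)` → prints {'a': 5, 'b': 8, 'd': 1}
`print(aliased)` → prints {'a': 5, 'b': 8, 'c': 6}

Answer:
{'a': 5, 'b': 8, 'c': 6}
{'a': 5, 'b': 8, 'd': 1}
{'a': 5, 'b': 8, 'c': 6}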